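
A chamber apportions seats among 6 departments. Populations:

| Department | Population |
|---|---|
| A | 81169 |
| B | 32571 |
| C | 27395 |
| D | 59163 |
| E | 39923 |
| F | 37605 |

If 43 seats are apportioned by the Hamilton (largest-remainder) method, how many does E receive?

6

The standard divisor is 277826/43 ≈ 6461.07.
Standard quotas: A 12.5628, B 5.0411, C 4.2400, D 9.1568, E 6.1790, F 5.8202.
Lower quotas: A 12, B 5, C 4, D 9, E 6, F 5 (sum 41, leaving 2 seats).
Remainders in descending order: F 0.8202, A 0.5628, C 0.2400, E 0.1790, D 0.1568, B 0.0411.
Largest remainders: F, A receive the extra seats.
E receives 6.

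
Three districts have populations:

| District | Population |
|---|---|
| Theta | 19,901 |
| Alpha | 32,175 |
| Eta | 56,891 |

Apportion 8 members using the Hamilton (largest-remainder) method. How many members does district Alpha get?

2

Standard divisor: 108967 ÷ 8 ≈ 13620.875.
Standard quotas: Theta 1.4611, Alpha 2.3622, Eta 4.1768.
Lower quotas: Theta 1, Alpha 2, Eta 4 (sum 7, leaving 1 seat).
Remainders in descending order: Theta 0.4611, Alpha 0.3622, Eta 0.1768.
Largest remainder: Theta receives the extra seat.
Alpha receives 2.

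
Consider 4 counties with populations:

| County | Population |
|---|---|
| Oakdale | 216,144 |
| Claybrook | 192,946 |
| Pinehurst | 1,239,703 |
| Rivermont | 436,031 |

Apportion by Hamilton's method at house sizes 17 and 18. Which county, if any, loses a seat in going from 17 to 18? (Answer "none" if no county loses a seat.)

At 17 seats: Oakdale 2, Claybrook 2, Pinehurst 10, Rivermont 3.
At 18 seats: Oakdale 2, Claybrook 1, Pinehurst 11, Rivermont 4.
Claybrook drops from 2 to 1.

Claybrook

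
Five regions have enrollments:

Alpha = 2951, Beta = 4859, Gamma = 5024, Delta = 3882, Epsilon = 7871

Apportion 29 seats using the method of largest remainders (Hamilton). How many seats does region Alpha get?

The standard divisor is 24587/29 ≈ 847.828.
Standard quotas: Alpha 3.4807, Beta 5.7311, Gamma 5.9257, Delta 4.5788, Epsilon 9.2837.
Lower quotas: Alpha 3, Beta 5, Gamma 5, Delta 4, Epsilon 9 (sum 26, leaving 3 seats).
Remainders in descending order: Gamma 0.9257, Beta 0.7311, Delta 0.5788, Alpha 0.4807, Epsilon 0.2837.
The surplus seats go to Gamma, Beta, Delta.
Alpha receives 3.

3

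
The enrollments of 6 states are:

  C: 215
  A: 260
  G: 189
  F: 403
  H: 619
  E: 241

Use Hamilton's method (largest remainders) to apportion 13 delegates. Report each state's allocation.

Total 1927; standard divisor 1927/13 ≈ 148.231.
Standard quotas: C 1.450, A 1.754, G 1.275, F 2.719, H 4.176, E 1.626.
Lower quotas: C 1, A 1, G 1, F 2, H 4, E 1 (sum 10, leaving 3 seats).
Remainders in descending order: A 0.754, F 0.719, E 0.626, C 0.450, G 0.275, H 0.176.
The surplus seats go to A, F, E.

C=1, A=2, G=1, F=3, H=4, E=2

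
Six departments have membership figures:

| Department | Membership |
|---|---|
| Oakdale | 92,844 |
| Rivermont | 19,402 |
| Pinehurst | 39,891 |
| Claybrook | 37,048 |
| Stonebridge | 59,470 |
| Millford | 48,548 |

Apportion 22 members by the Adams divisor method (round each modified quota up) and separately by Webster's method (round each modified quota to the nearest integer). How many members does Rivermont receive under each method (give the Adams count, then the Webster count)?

2 and 1

Adams: Oakdale 6, Rivermont 2, Pinehurst 3, Claybrook 3, Stonebridge 4, Millford 4.
Webster: Oakdale 7, Rivermont 1, Pinehurst 3, Claybrook 3, Stonebridge 4, Millford 4.
Rivermont gets 2 under Adams and 1 under Webster.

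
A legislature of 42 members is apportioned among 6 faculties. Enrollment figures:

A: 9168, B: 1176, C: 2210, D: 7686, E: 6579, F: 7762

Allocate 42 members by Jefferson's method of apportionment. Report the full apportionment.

Standard divisor 34581/42 ≈ 823.357; standard quotas: A 11.135, B 1.428, C 2.684, D 9.335, E 7.990, F 9.427.
Rounding down gives 11, 1, 2, 9, 7, 9 = 39 seats, so the divisor must be adjusted.
With modified divisor 766: modified quotas A 11.969, B 1.535, C 2.885, D 10.034, E 8.589, F 10.133.
Rounding down: A 11, B 1, C 2, D 10, E 8, F 10 (total 42).

A 11, B 1, C 2, D 10, E 8, F 10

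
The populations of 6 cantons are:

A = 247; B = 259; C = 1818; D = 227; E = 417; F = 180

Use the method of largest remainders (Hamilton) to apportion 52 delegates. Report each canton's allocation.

Total 3148; standard divisor 3148/52 ≈ 60.538.
Standard quotas: A 4.080, B 4.278, C 30.030, D 3.750, E 6.888, F 2.973.
Lower quotas: A 4, B 4, C 30, D 3, E 6, F 2 (sum 49, leaving 3 seats).
Remainders in descending order: F 0.973, E 0.888, D 0.750, B 0.278, A 0.080, C 0.030.
The surplus seats go to F, E, D.

A=4, B=4, C=30, D=4, E=7, F=3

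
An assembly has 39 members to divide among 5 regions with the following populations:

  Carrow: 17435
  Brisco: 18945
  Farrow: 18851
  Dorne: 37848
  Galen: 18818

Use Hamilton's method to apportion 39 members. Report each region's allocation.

Standard divisor: 111897 ÷ 39 ≈ 2869.154.
Standard quotas: Carrow 6.0767, Brisco 6.6030, Farrow 6.5702, Dorne 13.1913, Galen 6.5587.
Lower quotas: Carrow 6, Brisco 6, Farrow 6, Dorne 13, Galen 6 (sum 37, leaving 2 seats).
Remainders in descending order: Brisco 0.6030, Farrow 0.5702, Galen 0.5587, Dorne 0.1913, Carrow 0.0767.
Largest remainders: Brisco, Farrow receive the extra seats.

Carrow: 6; Brisco: 7; Farrow: 7; Dorne: 13; Galen: 6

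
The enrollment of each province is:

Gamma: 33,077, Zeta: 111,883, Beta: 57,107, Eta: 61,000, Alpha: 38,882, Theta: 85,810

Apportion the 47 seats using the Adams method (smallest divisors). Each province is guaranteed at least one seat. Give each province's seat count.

Standard divisor 387759/47 ≈ 8250.191; standard quotas: Gamma 4.009, Zeta 13.561, Beta 6.922, Eta 7.394, Alpha 4.713, Theta 10.401.
Rounding up gives 5, 14, 7, 8, 5, 11 = 50 seats, so the divisor must be adjusted.
With modified divisor 8660: modified quotas Gamma 3.820, Zeta 12.920, Beta 6.594, Eta 7.044, Alpha 4.490, Theta 9.909.
Rounding up: Gamma 4, Zeta 13, Beta 7, Eta 8, Alpha 5, Theta 10 (total 47).

Gamma 4; Zeta 13; Beta 7; Eta 8; Alpha 5; Theta 10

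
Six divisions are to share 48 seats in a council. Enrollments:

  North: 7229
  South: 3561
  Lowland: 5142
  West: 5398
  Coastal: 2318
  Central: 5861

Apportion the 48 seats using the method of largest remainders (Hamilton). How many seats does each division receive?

Standard divisor: 29509 ÷ 48 ≈ 614.771.
Standard quotas: North 11.7589, South 5.7924, Lowland 8.3641, West 8.7805, Coastal 3.7705, Central 9.5336.
Lower quotas: North 11, South 5, Lowland 8, West 8, Coastal 3, Central 9 (sum 44, leaving 4 seats).
Remainders in descending order: South 0.7924, West 0.7805, Coastal 0.7705, North 0.7589, Central 0.5336, Lowland 0.3641.
The surplus seats go to South, West, Coastal, North.

North: 12, South: 6, Lowland: 8, West: 9, Coastal: 4, Central: 9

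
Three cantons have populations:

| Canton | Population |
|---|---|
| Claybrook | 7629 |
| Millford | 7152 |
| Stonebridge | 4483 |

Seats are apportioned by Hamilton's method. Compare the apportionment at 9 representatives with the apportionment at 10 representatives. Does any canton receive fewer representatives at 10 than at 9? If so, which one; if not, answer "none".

none

At 9 seats: Claybrook 4, Millford 3, Stonebridge 2.
At 10 seats: Claybrook 4, Millford 4, Stonebridge 2.
No canton's allocation decreased.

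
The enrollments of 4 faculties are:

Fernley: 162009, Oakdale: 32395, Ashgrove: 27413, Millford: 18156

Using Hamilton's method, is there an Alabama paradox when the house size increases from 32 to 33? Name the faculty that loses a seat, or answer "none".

At 32 seats: Fernley 22, Oakdale 4, Ashgrove 4, Millford 2.
At 33 seats: Fernley 22, Oakdale 4, Ashgrove 4, Millford 3.
No faculty's allocation decreased.

none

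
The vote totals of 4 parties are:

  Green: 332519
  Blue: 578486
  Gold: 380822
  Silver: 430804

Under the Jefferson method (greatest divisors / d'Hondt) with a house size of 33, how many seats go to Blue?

Standard divisor 1722631/33 ≈ 52200.939; standard quotas: Green 6.370, Blue 11.082, Gold 7.295, Silver 8.253.
Rounding down gives 6, 11, 7, 8 = 32 seats, so the divisor must be adjusted.
With modified divisor 48000: modified quotas Green 6.927, Blue 12.052, Gold 7.934, Silver 8.975.
Rounding down: Green 6, Blue 12, Gold 7, Silver 8 (total 33).
Blue receives 12.

12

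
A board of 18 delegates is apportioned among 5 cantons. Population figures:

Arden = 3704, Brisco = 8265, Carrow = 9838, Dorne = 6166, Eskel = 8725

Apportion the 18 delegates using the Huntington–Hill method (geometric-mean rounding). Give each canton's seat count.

Arden 2, Brisco 4, Carrow 5, Dorne 3, Eskel 4

With divisor 2075: modified quotas Arden 1.785, Brisco 3.983, Carrow 4.741, Dorne 2.972, Eskel 4.205.
Geometric-mean thresholds: Arden √(1·2)=1.414, Brisco √(3·4)=3.464, Carrow √(4·5)=4.472, Dorne √(2·3)=2.449, Eskel √(4·5)=4.472.
Each quota rounded against its threshold gives Arden 2, Brisco 4, Carrow 5, Dorne 3, Eskel 4 (total 18).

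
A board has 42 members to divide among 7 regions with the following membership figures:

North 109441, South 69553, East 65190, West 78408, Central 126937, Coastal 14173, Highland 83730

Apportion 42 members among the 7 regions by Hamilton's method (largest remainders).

North 8, South 5, East 5, West 6, Central 10, Coastal 1, Highland 7

The standard divisor is 547432/42 ≈ 13034.095.
Standard quotas: North 8.3965, South 5.3362, East 5.0015, West 6.0156, Central 9.7388, Coastal 1.0874, Highland 6.4239.
Lower quotas: North 8, South 5, East 5, West 6, Central 9, Coastal 1, Highland 6 (sum 40, leaving 2 seats).
Remainders in descending order: Central 0.7388, Highland 0.4239, North 0.3965, South 0.3362, Coastal 0.0874, West 0.0156, East 0.0015.
Largest remainders: Central, Highland receive the extra seats.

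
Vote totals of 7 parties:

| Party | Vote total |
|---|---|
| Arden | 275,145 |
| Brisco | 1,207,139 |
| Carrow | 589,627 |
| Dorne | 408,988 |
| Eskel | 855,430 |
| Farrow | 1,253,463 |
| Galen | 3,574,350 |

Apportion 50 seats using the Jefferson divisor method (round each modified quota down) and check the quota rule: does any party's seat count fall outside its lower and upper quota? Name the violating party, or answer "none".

Standard quotas: Arden 1.685, Brisco 7.393, Carrow 3.611, Dorne 2.505, Eskel 5.239, Farrow 7.677, Galen 21.891.
Jefferson allocation: Arden 1, Brisco 8, Carrow 3, Dorne 2, Eskel 5, Farrow 8, Galen 23.
Galen has quota 21.891 (lower 21, upper 22) but receives 23 — outside the quota interval.

Galen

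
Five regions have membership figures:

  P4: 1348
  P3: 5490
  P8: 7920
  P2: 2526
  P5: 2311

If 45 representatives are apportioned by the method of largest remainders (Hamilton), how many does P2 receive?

Standard divisor: 19595 ÷ 45 ≈ 435.444.
Standard quotas: P4 3.0957, P3 12.6078, P8 18.1883, P2 5.8010, P5 5.3072.
Lower quotas: P4 3, P3 12, P8 18, P2 5, P5 5 (sum 43, leaving 2 seats).
Remainders in descending order: P2 0.8010, P3 0.6078, P5 0.3072, P8 0.1883, P4 0.0957.
The surplus seats go to P2, P3.
P2 receives 6.

6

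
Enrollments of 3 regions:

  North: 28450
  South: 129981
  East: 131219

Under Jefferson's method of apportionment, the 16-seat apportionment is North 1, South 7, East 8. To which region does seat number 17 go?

Priority for the next seat is population ÷ (current seats + 1).
Priorities: North 14225.000, South 16247.625, East 14579.889.
Highest priority: South.

South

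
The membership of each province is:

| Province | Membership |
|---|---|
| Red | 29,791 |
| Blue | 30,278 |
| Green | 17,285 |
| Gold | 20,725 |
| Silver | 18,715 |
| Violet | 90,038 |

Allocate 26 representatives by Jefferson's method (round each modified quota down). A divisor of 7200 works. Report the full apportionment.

With modified divisor 7200: modified quotas Red 4.138, Blue 4.205, Green 2.401, Gold 2.878, Silver 2.599, Violet 12.505.
Rounding down: Red 4, Blue 4, Green 2, Gold 2, Silver 2, Violet 12 (total 26).

Red=4, Blue=4, Green=2, Gold=2, Silver=2, Violet=12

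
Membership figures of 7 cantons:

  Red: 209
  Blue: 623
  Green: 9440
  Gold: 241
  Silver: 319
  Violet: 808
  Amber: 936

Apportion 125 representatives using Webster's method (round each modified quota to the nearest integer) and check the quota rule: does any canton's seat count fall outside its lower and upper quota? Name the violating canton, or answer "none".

Green

Standard quotas: Red 2.077, Blue 6.192, Green 93.830, Gold 2.395, Silver 3.171, Violet 8.031, Amber 9.303.
Webster allocation: Red 2, Blue 6, Green 95, Gold 2, Silver 3, Violet 8, Amber 9.
Green has quota 93.830 (lower 93, upper 94) but receives 95 — outside the quota interval.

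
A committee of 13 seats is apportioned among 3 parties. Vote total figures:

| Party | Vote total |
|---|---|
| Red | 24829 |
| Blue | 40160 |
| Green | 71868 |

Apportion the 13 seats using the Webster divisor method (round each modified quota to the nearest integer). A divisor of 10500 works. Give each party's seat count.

Red: 2, Blue: 4, Green: 7

With modified divisor 10500: modified quotas Red 2.365, Blue 3.825, Green 6.845.
Rounding to the nearest integer: Red 2, Blue 4, Green 7 (total 13).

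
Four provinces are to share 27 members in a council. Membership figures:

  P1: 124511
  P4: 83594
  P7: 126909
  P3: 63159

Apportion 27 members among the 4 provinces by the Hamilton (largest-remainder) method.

P1 8; P4 6; P7 9; P3 4

Total 398173; standard divisor 398173/27 ≈ 14747.148.
Standard quotas: P1 8.4431, P4 5.6685, P7 8.6057, P3 4.2828.
Lower quotas: P1 8, P4 5, P7 8, P3 4 (sum 25, leaving 2 seats).
Remainders in descending order: P4 0.6685, P7 0.6057, P1 0.4431, P3 0.2828.
Largest remainders: P4, P7 receive the extra seats.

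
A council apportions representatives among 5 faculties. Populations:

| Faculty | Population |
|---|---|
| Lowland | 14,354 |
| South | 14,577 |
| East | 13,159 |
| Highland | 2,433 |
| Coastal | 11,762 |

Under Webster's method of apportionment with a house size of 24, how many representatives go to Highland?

1

Standard divisor 56285/24 ≈ 2345.208; standard quotas: Lowland 6.121, South 6.216, East 5.611, Highland 1.037, Coastal 5.015.
Rounding to the nearest integer gives Lowland 6, South 6, East 6, Highland 1, Coastal 5 — total 24, matching the house size, so no adjustment is needed.
Highland receives 1.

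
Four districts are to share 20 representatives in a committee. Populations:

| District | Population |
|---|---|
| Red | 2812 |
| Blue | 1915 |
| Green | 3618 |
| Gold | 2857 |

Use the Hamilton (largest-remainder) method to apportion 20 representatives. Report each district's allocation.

Red=5, Blue=3, Green=7, Gold=5

Standard divisor: 11202 ÷ 20 ≈ 560.1.
Standard quotas: Red 5.021, Blue 3.419, Green 6.460, Gold 5.101.
Lower quotas: Red 5, Blue 3, Green 6, Gold 5 (sum 19, leaving 1 seat).
Remainders in descending order: Green 0.460, Blue 0.419, Gold 0.101, Red 0.021.
Largest remainder: Green receives the extra seat.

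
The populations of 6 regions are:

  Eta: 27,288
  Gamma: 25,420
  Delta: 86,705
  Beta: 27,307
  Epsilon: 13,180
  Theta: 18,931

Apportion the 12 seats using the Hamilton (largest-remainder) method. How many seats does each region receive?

Eta: 2, Gamma: 1, Delta: 5, Beta: 2, Epsilon: 1, Theta: 1

Total 198831; standard divisor 198831/12 ≈ 16569.25.
Standard quotas: Eta 1.6469, Gamma 1.5342, Delta 5.2329, Beta 1.6481, Epsilon 0.7954, Theta 1.1425.
Lower quotas: Eta 1, Gamma 1, Delta 5, Beta 1, Epsilon 0, Theta 1 (sum 9, leaving 3 seats).
Remainders in descending order: Epsilon 0.7954, Beta 0.6481, Eta 0.6469, Gamma 0.5342, Delta 0.2329, Theta 0.1425.
Largest remainders: Epsilon, Beta, Eta receive the extra seats.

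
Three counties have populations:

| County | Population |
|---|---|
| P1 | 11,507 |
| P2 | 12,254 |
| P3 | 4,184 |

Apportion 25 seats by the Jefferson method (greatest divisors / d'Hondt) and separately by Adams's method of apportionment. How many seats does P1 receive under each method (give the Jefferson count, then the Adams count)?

Jefferson: P1 11, P2 11, P3 3.
Adams: P1 10, P2 11, P3 4.
P1 gets 11 under Jefferson and 10 under Adams.

11 and 10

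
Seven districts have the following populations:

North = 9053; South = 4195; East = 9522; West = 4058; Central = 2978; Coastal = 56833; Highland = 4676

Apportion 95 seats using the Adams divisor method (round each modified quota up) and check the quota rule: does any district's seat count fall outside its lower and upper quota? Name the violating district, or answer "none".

Coastal

Standard quotas: North 9.418, South 4.364, East 9.906, West 4.222, Central 3.098, Coastal 59.126, Highland 4.865.
Adams allocation: North 10, South 5, East 10, West 5, Central 3, Coastal 57, Highland 5.
Coastal has quota 59.126 (lower 59, upper 60) but receives 57 — outside the quota interval.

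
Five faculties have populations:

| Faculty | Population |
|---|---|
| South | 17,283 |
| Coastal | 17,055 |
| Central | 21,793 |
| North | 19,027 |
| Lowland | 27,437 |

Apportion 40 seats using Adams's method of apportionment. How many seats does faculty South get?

Standard divisor 102595/40 ≈ 2564.875; standard quotas: South 6.738, Coastal 6.649, Central 8.497, North 7.418, Lowland 10.697.
Rounding up gives 7, 7, 9, 8, 11 = 42 seats, so the divisor must be adjusted.
With modified divisor 2734: modified quotas South 6.322, Coastal 6.238, Central 7.971, North 6.959, Lowland 10.035.
Rounding up: South 7, Coastal 7, Central 8, North 7, Lowland 11 (total 40).
South receives 7.

7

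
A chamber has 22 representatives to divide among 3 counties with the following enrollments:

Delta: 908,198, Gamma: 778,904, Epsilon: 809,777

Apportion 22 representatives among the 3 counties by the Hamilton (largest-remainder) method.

The standard divisor is 2496879/22 ≈ 113494.5.
Standard quotas: Delta 8.0021, Gamma 6.8629, Epsilon 7.1349.
Lower quotas: Delta 8, Gamma 6, Epsilon 7 (sum 21, leaving 1 seat).
Remainders in descending order: Gamma 0.8629, Epsilon 0.1349, Delta 0.0021.
Largest remainder: Gamma receives the extra seat.

Delta: 8, Gamma: 7, Epsilon: 7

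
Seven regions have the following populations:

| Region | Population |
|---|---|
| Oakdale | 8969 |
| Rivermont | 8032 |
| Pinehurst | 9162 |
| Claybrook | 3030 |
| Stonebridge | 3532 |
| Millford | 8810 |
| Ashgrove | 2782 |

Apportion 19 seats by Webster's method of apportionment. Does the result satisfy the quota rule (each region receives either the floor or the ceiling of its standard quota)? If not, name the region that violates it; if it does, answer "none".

none

Standard quotas: Oakdale 3.845, Rivermont 3.444, Pinehurst 3.928, Claybrook 1.299, Stonebridge 1.514, Millford 3.777, Ashgrove 1.193.
Webster allocation: Oakdale 4, Rivermont 3, Pinehurst 4, Claybrook 1, Stonebridge 2, Millford 4, Ashgrove 1.
Every allocation lies between the lower and upper quota.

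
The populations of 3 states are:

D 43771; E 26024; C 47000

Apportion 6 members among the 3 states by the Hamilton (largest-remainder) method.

D: 2, E: 1, C: 3

Standard divisor: 116795 ÷ 6 ≈ 19465.833.
Standard quotas: D 2.2486, E 1.3369, C 2.4145.
Lower quotas: D 2, E 1, C 2 (sum 5, leaving 1 seat).
Remainders in descending order: C 0.4145, E 0.3369, D 0.2486.
The surplus seat goes to C.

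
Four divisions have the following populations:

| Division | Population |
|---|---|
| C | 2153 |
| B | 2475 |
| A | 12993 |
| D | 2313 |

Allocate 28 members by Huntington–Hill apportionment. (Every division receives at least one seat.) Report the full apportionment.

With divisor 709: modified quotas C 3.037, B 3.491, A 18.326, D 3.262.
Geometric-mean thresholds: C √(3·4)=3.464, B √(3·4)=3.464, A √(18·19)=18.493, D √(3·4)=3.464.
Each quota rounded against its threshold gives C 3, B 4, A 18, D 3 (total 28).

C: 3, B: 4, A: 18, D: 3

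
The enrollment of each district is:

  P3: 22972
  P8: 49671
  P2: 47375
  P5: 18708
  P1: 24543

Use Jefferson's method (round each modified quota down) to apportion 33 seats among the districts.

Standard divisor 163269/33 ≈ 4947.545; standard quotas: P3 4.643, P8 10.040, P2 9.575, P5 3.781, P1 4.961.
Rounding down gives 4, 10, 9, 3, 4 = 30 seats, so the divisor must be adjusted.
With modified divisor 4640: modified quotas P3 4.951, P8 10.705, P2 10.210, P5 4.032, P1 5.289.
Rounding down: P3 4, P8 10, P2 10, P5 4, P1 5 (total 33).

P3=4, P8=10, P2=10, P5=4, P1=5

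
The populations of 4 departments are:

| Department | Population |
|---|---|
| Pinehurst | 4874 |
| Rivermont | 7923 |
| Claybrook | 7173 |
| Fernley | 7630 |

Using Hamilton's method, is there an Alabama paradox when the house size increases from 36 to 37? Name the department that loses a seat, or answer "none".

Pinehurst

At 36 seats: Pinehurst 7, Rivermont 10, Claybrook 9, Fernley 10.
At 37 seats: Pinehurst 6, Rivermont 11, Claybrook 10, Fernley 10.
Pinehurst drops from 7 to 6.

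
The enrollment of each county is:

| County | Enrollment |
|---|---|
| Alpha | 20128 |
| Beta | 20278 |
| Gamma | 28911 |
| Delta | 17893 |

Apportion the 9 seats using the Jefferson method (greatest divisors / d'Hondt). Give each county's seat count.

Alpha: 2; Beta: 2; Gamma: 3; Delta: 2

Standard divisor 87210/9 ≈ 9690; standard quotas: Alpha 2.077, Beta 2.093, Gamma 2.984, Delta 1.847.
Rounding down gives 2, 2, 2, 1 = 7 seats, so the divisor must be adjusted.
With modified divisor 8100: modified quotas Alpha 2.485, Beta 2.503, Gamma 3.569, Delta 2.209.
Rounding down: Alpha 2, Beta 2, Gamma 3, Delta 2 (total 9).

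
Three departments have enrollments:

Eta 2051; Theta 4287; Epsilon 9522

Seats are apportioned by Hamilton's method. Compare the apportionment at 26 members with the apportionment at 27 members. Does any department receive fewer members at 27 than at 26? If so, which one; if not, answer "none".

none

At 26 seats: Eta 3, Theta 7, Epsilon 16.
At 27 seats: Eta 4, Theta 7, Epsilon 16.
No department's allocation decreased.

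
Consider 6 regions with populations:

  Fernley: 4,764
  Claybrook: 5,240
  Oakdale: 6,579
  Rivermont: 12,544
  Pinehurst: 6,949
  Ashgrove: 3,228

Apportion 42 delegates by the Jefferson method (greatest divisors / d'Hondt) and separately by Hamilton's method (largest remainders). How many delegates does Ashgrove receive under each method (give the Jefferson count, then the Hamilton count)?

3 and 4

Jefferson: Fernley 5, Claybrook 6, Oakdale 7, Rivermont 14, Pinehurst 7, Ashgrove 3.
Hamilton: Fernley 5, Claybrook 6, Oakdale 7, Rivermont 13, Pinehurst 7, Ashgrove 4.
Ashgrove gets 3 under Jefferson and 4 under Hamilton.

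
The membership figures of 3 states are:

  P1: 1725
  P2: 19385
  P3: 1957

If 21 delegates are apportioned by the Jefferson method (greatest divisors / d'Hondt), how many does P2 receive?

19

Standard divisor 23067/21 ≈ 1098.429; standard quotas: P1 1.570, P2 17.648, P3 1.782.
Rounding down gives 1, 17, 1 = 19 seats, so the divisor must be adjusted.
With modified divisor 1000: modified quotas P1 1.725, P2 19.385, P3 1.957.
Rounding down: P1 1, P2 19, P3 1 (total 21).
P2 receives 19.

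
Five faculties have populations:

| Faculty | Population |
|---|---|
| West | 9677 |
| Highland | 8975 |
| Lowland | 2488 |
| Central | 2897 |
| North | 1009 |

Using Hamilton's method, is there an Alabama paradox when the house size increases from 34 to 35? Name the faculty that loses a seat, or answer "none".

At 34 seats: West 13, Highland 12, Lowland 4, Central 4, North 1.
At 35 seats: West 14, Highland 13, Lowland 3, Central 4, North 1.
Lowland drops from 4 to 3.

Lowland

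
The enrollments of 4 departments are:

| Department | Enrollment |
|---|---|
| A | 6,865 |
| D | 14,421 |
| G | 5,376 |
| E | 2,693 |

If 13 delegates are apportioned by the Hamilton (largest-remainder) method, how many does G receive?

The standard divisor is 29355/13 ≈ 2258.077.
Standard quotas: A 3.0402, D 6.3864, G 2.3808, E 1.1926.
Lower quotas: A 3, D 6, G 2, E 1 (sum 12, leaving 1 seat).
Remainders in descending order: D 0.3864, G 0.3808, E 0.1926, A 0.0402.
Largest remainder: D receives the extra seat.
G receives 2.

2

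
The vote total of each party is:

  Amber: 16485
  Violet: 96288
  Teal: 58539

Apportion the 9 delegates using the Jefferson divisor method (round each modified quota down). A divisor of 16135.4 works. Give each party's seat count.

With modified divisor 16135.4: modified quotas Amber 1.022, Violet 5.968, Teal 3.628.
Rounding down: Amber 1, Violet 5, Teal 3 (total 9).

Amber=1, Violet=5, Teal=3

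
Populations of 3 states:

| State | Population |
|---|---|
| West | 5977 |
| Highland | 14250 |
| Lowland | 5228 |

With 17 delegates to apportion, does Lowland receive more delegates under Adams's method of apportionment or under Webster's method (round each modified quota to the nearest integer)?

Adams: West 4, Highland 9, Lowland 4.
Webster: West 4, Highland 10, Lowland 3.
Lowland gets 4 under Adams and 3 under Webster.

Adams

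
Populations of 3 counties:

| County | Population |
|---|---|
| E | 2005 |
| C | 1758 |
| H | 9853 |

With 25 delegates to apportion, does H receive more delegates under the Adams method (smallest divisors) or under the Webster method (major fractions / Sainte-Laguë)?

Webster

Adams: E 4, C 4, H 17.
Webster: E 4, C 3, H 18.
H gets 17 under Adams and 18 under Webster.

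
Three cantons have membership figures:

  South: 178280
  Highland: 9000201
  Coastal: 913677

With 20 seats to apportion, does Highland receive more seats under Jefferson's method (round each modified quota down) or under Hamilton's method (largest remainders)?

Jefferson

Jefferson: South 0, Highland 19, Coastal 1.
Hamilton: South 0, Highland 18, Coastal 2.
Highland gets 19 under Jefferson and 18 under Hamilton.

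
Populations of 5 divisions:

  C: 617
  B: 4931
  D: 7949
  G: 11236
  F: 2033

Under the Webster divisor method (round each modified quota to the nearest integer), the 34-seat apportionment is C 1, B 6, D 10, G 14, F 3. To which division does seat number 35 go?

Priority for the next seat is population ÷ (current seats + 0.5).
Priorities: C 411.333, B 758.615, D 757.048, G 774.897, F 580.857.
Highest priority: G.

G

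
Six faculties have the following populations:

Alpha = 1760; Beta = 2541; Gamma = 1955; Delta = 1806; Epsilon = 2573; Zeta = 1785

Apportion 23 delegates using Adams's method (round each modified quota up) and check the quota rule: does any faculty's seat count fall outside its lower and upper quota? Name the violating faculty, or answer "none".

none

Standard quotas: Alpha 3.259, Beta 4.706, Gamma 3.620, Delta 3.344, Epsilon 4.765, Zeta 3.306.
Adams allocation: Alpha 3, Beta 5, Gamma 4, Delta 3, Epsilon 5, Zeta 3.
Every allocation lies between the lower and upper quota.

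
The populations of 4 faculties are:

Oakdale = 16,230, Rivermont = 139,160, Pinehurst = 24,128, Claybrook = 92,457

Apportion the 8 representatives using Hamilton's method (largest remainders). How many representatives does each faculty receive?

Oakdale=0, Rivermont=4, Pinehurst=1, Claybrook=3

Standard divisor: 271975 ÷ 8 ≈ 33996.875.
Standard quotas: Oakdale 0.4774, Rivermont 4.0933, Pinehurst 0.7097, Claybrook 2.7196.
Lower quotas: Oakdale 0, Rivermont 4, Pinehurst 0, Claybrook 2 (sum 6, leaving 2 seats).
Remainders in descending order: Claybrook 0.7196, Pinehurst 0.7097, Oakdale 0.4774, Rivermont 0.0933.
The surplus seats go to Claybrook, Pinehurst.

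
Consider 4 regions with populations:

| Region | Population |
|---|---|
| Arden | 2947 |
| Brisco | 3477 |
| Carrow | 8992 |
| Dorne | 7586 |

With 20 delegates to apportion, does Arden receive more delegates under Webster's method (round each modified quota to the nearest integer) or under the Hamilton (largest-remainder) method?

Webster

Webster: Arden 3, Brisco 3, Carrow 8, Dorne 6.
Hamilton: Arden 2, Brisco 3, Carrow 8, Dorne 7.
Arden gets 3 under Webster and 2 under Hamilton.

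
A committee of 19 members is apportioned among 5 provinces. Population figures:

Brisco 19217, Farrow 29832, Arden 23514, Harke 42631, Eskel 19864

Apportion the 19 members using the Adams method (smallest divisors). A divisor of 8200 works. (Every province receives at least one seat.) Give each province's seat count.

Brisco 3, Farrow 4, Arden 3, Harke 6, Eskel 3

With modified divisor 8200: modified quotas Brisco 2.344, Farrow 3.638, Arden 2.868, Harke 5.199, Eskel 2.422.
Rounding up: Brisco 3, Farrow 4, Arden 3, Harke 6, Eskel 3 (total 19).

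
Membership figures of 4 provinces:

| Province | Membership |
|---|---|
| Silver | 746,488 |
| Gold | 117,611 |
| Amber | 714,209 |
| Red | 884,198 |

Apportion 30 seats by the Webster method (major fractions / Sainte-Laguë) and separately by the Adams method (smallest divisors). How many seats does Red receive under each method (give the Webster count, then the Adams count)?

11 and 10

Webster: Silver 9, Gold 1, Amber 9, Red 11.
Adams: Silver 9, Gold 2, Amber 9, Red 10.
Red gets 11 under Webster and 10 under Adams.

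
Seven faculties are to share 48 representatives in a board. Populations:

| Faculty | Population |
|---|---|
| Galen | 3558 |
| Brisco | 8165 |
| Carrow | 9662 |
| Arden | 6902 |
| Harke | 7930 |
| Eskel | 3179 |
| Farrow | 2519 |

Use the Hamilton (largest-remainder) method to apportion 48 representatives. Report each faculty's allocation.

Galen: 4; Brisco: 9; Carrow: 11; Arden: 8; Harke: 9; Eskel: 4; Farrow: 3

The standard divisor is 41915/48 ≈ 873.229.
Standard quotas: Galen 4.0745, Brisco 9.3504, Carrow 11.0647, Arden 7.9040, Harke 9.0812, Eskel 3.6405, Farrow 2.8847.
Lower quotas: Galen 4, Brisco 9, Carrow 11, Arden 7, Harke 9, Eskel 3, Farrow 2 (sum 45, leaving 3 seats).
Remainders in descending order: Arden 0.9040, Farrow 0.8847, Eskel 0.6405, Brisco 0.3504, Harke 0.0812, Galen 0.0745, Carrow 0.0647.
Largest remainders: Arden, Farrow, Eskel receive the extra seats.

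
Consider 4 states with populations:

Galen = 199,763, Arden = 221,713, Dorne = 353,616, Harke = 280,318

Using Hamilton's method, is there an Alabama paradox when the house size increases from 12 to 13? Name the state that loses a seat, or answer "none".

none

At 12 seats: Galen 2, Arden 3, Dorne 4, Harke 3.
At 13 seats: Galen 3, Arden 3, Dorne 4, Harke 3.
No state's allocation decreased.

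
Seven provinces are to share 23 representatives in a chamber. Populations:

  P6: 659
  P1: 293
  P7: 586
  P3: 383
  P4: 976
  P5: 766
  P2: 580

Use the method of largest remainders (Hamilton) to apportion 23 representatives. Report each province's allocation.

Total 4243; standard divisor 4243/23 ≈ 184.478.
Standard quotas: P6 3.572, P1 1.588, P7 3.177, P3 2.076, P4 5.291, P5 4.152, P2 3.144.
Lower quotas: P6 3, P1 1, P7 3, P3 2, P4 5, P5 4, P2 3 (sum 21, leaving 2 seats).
Remainders in descending order: P1 0.588, P6 0.572, P4 0.291, P7 0.177, P5 0.152, P2 0.144, P3 0.076.
The surplus seats go to P1, P6.

P6 4, P1 2, P7 3, P3 2, P4 5, P5 4, P2 3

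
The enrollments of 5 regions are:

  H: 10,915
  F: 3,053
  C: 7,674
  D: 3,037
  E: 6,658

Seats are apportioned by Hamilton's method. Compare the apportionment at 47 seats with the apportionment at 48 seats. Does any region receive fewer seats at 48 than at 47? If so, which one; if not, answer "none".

At 47 seats: H 16, F 5, C 11, D 5, E 10.
At 48 seats: H 17, F 5, C 12, D 4, E 10.
D drops from 5 to 4.

D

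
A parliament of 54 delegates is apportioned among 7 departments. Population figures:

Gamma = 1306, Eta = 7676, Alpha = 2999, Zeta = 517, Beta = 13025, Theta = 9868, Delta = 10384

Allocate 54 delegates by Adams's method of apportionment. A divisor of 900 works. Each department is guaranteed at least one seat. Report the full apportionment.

Gamma: 2, Eta: 9, Alpha: 4, Zeta: 1, Beta: 15, Theta: 11, Delta: 12

With modified divisor 900: modified quotas Gamma 1.451, Eta 8.529, Alpha 3.332, Zeta 0.574, Beta 14.472, Theta 10.964, Delta 11.538.
Rounding up: Gamma 2, Eta 9, Alpha 4, Zeta 1, Beta 15, Theta 11, Delta 12 (total 54).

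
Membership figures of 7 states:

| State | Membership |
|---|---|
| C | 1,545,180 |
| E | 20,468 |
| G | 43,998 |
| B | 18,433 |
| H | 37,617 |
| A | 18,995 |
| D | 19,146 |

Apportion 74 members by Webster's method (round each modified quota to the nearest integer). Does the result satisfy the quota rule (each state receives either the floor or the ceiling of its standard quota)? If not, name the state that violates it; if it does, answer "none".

Standard quotas: C 67.109, E 0.889, G 1.911, B 0.801, H 1.634, A 0.825, D 0.832.
Webster allocation: C 66, E 1, G 2, B 1, H 2, A 1, D 1.
C has quota 67.109 (lower 67, upper 68) but receives 66 — outside the quota interval.

C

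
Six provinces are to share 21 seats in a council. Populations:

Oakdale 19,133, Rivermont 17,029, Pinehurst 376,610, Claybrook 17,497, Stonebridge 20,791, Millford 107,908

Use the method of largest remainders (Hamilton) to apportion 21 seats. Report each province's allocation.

Total 558968; standard divisor 558968/21 ≈ 26617.524.
Standard quotas: Oakdale 0.7188, Rivermont 0.6398, Pinehurst 14.1489, Claybrook 0.6573, Stonebridge 0.7811, Millford 4.0540.
Lower quotas: Oakdale 0, Rivermont 0, Pinehurst 14, Claybrook 0, Stonebridge 0, Millford 4 (sum 18, leaving 3 seats).
Remainders in descending order: Stonebridge 0.7811, Oakdale 0.7188, Claybrook 0.6573, Rivermont 0.6398, Pinehurst 0.1489, Millford 0.0540.
The surplus seats go to Stonebridge, Oakdale, Claybrook.

Oakdale=1; Rivermont=0; Pinehurst=14; Claybrook=1; Stonebridge=1; Millford=4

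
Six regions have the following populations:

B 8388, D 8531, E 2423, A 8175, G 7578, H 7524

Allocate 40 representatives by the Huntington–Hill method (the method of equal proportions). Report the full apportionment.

With divisor 1053: modified quotas B 7.966, D 8.102, E 2.301, A 7.764, G 7.197, H 7.145.
Geometric-mean thresholds: B √(7·8)=7.483, D √(8·9)=8.485, E √(2·3)=2.449, A √(7·8)=7.483, G √(7·8)=7.483, H √(7·8)=7.483.
Each quota rounded against its threshold gives B 8, D 8, E 2, A 8, G 7, H 7 (total 40).

B 8; D 8; E 2; A 8; G 7; H 7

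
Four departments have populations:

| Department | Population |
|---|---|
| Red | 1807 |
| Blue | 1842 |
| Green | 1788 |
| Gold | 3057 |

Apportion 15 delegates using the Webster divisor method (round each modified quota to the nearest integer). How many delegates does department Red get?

3

Standard divisor 8494/15 ≈ 566.267; standard quotas: Red 3.191, Blue 3.253, Green 3.158, Gold 5.399.
Rounding to the nearest integer gives 3, 3, 3, 5 = 14 seats, so the divisor must be adjusted.
With modified divisor 540: modified quotas Red 3.346, Blue 3.411, Green 3.311, Gold 5.661.
Rounding to the nearest integer: Red 3, Blue 3, Green 3, Gold 6 (total 15).
Red receives 3.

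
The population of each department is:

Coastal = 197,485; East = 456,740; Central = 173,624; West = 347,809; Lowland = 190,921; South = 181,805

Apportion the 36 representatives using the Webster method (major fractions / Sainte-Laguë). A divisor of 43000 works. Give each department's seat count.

With modified divisor 43000: modified quotas Coastal 4.593, East 10.622, Central 4.038, West 8.089, Lowland 4.440, South 4.228.
Rounding to the nearest integer: Coastal 5, East 11, Central 4, West 8, Lowland 4, South 4 (total 36).

Coastal=5, East=11, Central=4, West=8, Lowland=4, South=4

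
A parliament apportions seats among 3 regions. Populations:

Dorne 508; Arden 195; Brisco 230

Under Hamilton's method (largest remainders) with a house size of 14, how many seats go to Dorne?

8

The standard divisor is 933/14 ≈ 66.643.
Standard quotas: Dorne 7.623, Arden 2.926, Brisco 3.451.
Lower quotas: Dorne 7, Arden 2, Brisco 3 (sum 12, leaving 2 seats).
Remainders in descending order: Arden 0.926, Dorne 0.623, Brisco 0.451.
Largest remainders: Arden, Dorne receive the extra seats.
Dorne receives 8.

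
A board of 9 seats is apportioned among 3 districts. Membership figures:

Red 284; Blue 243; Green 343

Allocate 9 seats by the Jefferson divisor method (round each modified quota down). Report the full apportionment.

Standard divisor 870/9 ≈ 96.667; standard quotas: Red 2.938, Blue 2.514, Green 3.548.
Rounding down gives 2, 2, 3 = 7 seats, so the divisor must be adjusted.
With modified divisor 83: modified quotas Red 3.422, Blue 2.928, Green 4.133.
Rounding down: Red 3, Blue 2, Green 4 (total 9).

Red 3, Blue 2, Green 4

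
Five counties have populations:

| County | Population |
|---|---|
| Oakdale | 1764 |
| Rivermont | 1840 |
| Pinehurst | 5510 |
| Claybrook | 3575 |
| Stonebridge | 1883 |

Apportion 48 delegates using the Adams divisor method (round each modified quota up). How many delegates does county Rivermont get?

6

Standard divisor 14572/48 ≈ 303.583; standard quotas: Oakdale 5.811, Rivermont 6.061, Pinehurst 18.150, Claybrook 11.776, Stonebridge 6.203.
Rounding up gives 6, 7, 19, 12, 7 = 51 seats, so the divisor must be adjusted.
With modified divisor 320: modified quotas Oakdale 5.513, Rivermont 5.750, Pinehurst 17.219, Claybrook 11.172, Stonebridge 5.884.
Rounding up: Oakdale 6, Rivermont 6, Pinehurst 18, Claybrook 12, Stonebridge 6 (total 48).
Rivermont receives 6.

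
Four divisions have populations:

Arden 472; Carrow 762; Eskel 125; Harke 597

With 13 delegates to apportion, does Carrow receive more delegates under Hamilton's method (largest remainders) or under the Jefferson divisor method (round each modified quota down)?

Jefferson

Hamilton: Arden 3, Carrow 5, Eskel 1, Harke 4.
Jefferson: Arden 3, Carrow 6, Eskel 0, Harke 4.
Carrow gets 5 under Hamilton and 6 under Jefferson.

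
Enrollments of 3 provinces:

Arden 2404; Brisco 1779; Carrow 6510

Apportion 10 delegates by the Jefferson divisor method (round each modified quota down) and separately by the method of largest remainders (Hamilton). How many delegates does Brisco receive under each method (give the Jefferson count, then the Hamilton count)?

Jefferson: Arden 2, Brisco 1, Carrow 7.
Hamilton: Arden 2, Brisco 2, Carrow 6.
Brisco gets 1 under Jefferson and 2 under Hamilton.

1 and 2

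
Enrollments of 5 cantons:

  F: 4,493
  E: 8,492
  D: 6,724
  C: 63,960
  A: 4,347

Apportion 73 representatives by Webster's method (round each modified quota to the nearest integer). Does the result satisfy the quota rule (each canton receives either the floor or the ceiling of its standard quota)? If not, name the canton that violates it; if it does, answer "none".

C

Standard quotas: F 3.726, E 7.043, D 5.577, C 53.048, A 3.605.
Webster allocation: F 4, E 7, D 6, C 52, A 4.
C has quota 53.048 (lower 53, upper 54) but receives 52 — outside the quota interval.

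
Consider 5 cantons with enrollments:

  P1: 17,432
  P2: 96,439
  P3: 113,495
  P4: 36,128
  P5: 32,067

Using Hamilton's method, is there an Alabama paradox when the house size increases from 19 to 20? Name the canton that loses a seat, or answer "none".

P4

At 19 seats: P1 1, P2 6, P3 7, P4 3, P5 2.
At 20 seats: P1 1, P2 7, P3 8, P4 2, P5 2.
P4 drops from 3 to 2.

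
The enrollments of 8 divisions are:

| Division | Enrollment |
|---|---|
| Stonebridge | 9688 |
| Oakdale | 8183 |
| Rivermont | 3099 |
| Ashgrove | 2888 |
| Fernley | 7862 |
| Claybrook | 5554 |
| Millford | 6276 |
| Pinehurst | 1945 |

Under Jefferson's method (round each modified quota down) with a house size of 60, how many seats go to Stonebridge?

Standard divisor 45495/60 ≈ 758.25; standard quotas: Stonebridge 12.777, Oakdale 10.792, Rivermont 4.087, Ashgrove 3.809, Fernley 10.369, Claybrook 7.325, Millford 8.277, Pinehurst 2.565.
Rounding down gives 12, 10, 4, 3, 10, 7, 8, 2 = 56 seats, so the divisor must be adjusted.
With modified divisor 700: modified quotas Stonebridge 13.840, Oakdale 11.690, Rivermont 4.427, Ashgrove 4.126, Fernley 11.231, Claybrook 7.934, Millford 8.966, Pinehurst 2.779.
Rounding down: Stonebridge 13, Oakdale 11, Rivermont 4, Ashgrove 4, Fernley 11, Claybrook 7, Millford 8, Pinehurst 2 (total 60).
Stonebridge receives 13.

13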